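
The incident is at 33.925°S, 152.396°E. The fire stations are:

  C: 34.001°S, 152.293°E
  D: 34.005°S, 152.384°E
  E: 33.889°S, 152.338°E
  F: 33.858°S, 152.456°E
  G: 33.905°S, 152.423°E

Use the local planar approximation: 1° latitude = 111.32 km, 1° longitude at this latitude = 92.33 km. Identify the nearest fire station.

Distances from 33.925°S, 152.396°E:
C: 12.729 km
D: 8.974 km
E: 6.689 km
F: 9.291 km
G: 3.342 km
Minimum: G at 3.342 km.

G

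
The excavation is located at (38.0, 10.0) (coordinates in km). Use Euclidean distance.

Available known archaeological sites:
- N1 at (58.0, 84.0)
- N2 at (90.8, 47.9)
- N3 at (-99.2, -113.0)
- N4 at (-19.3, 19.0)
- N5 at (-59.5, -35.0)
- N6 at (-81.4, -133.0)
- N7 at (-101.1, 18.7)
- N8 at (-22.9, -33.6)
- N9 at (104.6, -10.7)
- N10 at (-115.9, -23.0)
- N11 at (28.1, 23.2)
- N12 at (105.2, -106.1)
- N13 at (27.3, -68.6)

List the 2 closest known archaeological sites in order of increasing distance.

N11, N4

Distances from (38.0, 10.0):
N1: 76.7 km
N2: 65.0 km
N3: 184.3 km
N4: 58.0 km
N5: 107.4 km
N6: 186.3 km
N7: 139.4 km
N8: 74.9 km
N9: 69.7 km
N10: 157.4 km
N11: 16.5 km
N12: 134.1 km
N13: 79.3 km
Sorted: N11 (16.5 km) < N4 (58.0 km) < N2 (65.0 km) < N9 (69.7 km) < …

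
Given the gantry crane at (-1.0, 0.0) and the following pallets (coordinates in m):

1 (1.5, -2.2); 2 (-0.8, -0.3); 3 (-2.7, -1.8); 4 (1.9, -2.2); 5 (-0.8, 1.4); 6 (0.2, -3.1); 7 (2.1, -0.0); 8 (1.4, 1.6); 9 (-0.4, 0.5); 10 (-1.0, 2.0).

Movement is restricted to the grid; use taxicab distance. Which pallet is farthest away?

Distances from (-1.0, 0.0):
1: |2.5| + |-2.2| = 2.5 + 2.2 = 4.7 m
2: |0.2| + |-0.3| = 0.2 + 0.3 = 0.5 m
3: |-1.7| + |-1.8| = 1.7 + 1.8 = 3.5 m
4: |2.9| + |-2.2| = 2.9 + 2.2 = 5.1 m
5: |0.2| + |1.4| = 0.2 + 1.4 = 1.6 m
6: |1.2| + |-3.1| = 1.2 + 3.1 = 4.3 m
7: |3.1| + |-0.0| = 3.1 + 0.0 = 3.1 m
8: |2.4| + |1.6| = 2.4 + 1.6 = 4.0 m
9: |0.6| + |0.5| = 0.6 + 0.5 = 1.1 m
10: |0.0| + |2.0| = 0.0 + 2.0 = 2.0 m
Maximum: 4 at 5.1 m.

4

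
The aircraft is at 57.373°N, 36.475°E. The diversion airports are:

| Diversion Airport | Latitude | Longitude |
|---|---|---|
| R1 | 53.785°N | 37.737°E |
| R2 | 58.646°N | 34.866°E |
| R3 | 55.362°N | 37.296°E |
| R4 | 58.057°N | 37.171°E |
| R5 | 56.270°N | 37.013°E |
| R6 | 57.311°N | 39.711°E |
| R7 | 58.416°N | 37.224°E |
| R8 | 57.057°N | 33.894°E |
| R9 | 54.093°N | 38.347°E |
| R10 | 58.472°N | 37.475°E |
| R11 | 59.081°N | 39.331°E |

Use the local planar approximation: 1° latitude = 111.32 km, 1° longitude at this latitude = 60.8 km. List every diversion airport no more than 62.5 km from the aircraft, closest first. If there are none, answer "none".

none

Distances from 57.373°N, 36.475°E:
R1: 406.719 km
R2: 172.198 km
R3: 229.362 km
R4: 87.112 km
R5: 127.068 km
R6: 196.870 km
R7: 124.718 km
R8: 160.819 km
R9: 382.458 km
R10: 136.616 km
R11: 257.495 km
Threshold 62.5 km: none within range.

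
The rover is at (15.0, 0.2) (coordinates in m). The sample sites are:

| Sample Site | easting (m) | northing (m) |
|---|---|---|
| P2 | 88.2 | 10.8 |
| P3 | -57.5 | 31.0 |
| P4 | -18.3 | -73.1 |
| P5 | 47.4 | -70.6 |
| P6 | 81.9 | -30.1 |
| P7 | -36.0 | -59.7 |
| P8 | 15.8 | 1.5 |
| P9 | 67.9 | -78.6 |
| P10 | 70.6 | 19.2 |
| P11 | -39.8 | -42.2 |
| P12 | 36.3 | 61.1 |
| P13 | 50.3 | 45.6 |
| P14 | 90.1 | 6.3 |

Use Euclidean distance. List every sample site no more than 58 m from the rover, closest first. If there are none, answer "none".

P8, P13

Distances from (15.0, 0.2):
P2: 74.0 m
P3: 78.8 m
P4: 80.5 m
P5: 77.9 m
P6: 73.4 m
P7: 78.7 m
P8: 1.5 m
P9: 94.9 m
P10: 58.8 m
P11: 69.3 m
P12: 64.5 m
P13: 57.5 m
P14: 75.3 m
Threshold 58 m: P8 (1.5 m), P13 (57.5 m) are within range.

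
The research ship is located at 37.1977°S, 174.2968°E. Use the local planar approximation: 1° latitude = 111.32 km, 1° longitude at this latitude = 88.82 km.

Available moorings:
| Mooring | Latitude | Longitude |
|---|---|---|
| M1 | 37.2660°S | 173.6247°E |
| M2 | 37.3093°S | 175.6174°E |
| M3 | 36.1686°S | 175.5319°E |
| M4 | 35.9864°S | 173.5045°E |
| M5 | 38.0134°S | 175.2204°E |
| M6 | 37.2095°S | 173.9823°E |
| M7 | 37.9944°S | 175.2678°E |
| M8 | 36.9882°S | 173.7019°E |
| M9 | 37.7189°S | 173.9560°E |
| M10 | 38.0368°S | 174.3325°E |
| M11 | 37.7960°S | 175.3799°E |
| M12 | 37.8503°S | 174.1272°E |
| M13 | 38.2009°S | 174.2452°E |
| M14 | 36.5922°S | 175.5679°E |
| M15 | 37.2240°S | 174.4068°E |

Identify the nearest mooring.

Distances from 37.1977°S, 174.2968°E:
M1: √((-0.0683·111.32)² + (-0.6721·88.82)²) = √(57.807981 + 3563.603103) = 60.1782 km
M2: √((-0.1116·111.32)² + (1.3206·88.82)²) = √(154.338681 + 13758.279362) = 117.9518 km
M3: √((1.0291·111.32)² + (1.2351·88.82)²) = √(13123.858878 + 12034.437093) = 158.6137 km
M4: √((1.2113·111.32)² + (-0.7923·88.82)²) = √(18182.342311 + 4952.230488) = 152.1005 km
M5: √((-0.8157·111.32)² + (0.9236·88.82)²) = √(8245.316292 + 6729.602094) = 122.3720 km
M6: √((-0.0118·111.32)² + (-0.3145·88.82)²) = √(1.725482 + 780.302211) = 27.9648 km
M7: √((-0.7967·111.32)² + (0.9710·88.82)²) = √(7865.675575 + 7438.065483) = 123.7083 km
M8: √((0.2095·111.32)² + (-0.5949·88.82)²) = √(543.894228 + 2791.961823) = 57.7569 km
M9: √((-0.5212·111.32)² + (-0.3408·88.82)²) = √(3366.318543 + 916.264182) = 65.4414 km
M10: √((-0.8391·111.32)² + (0.0357·88.82)²) = √(8725.168796 + 10.054442) = 93.4624 km
M11: √((-0.5983·111.32)² + (1.0831·88.82)²) = √(4435.927107 + 9254.621242) = 117.0066 km
M12: √((-0.6526·111.32)² + (-0.1696·88.82)²) = √(5277.649376 + 226.920240) = 74.1928 km
M13: √((-1.0032·111.32)² + (-0.0516·88.82)²) = √(12471.579007 + 21.004916) = 111.7702 km
M14: √((0.6055·111.32)² + (1.2711·88.82)²) = √(4543.334266 + 12746.207232) = 131.4897 km
M15: √((-0.0263·111.32)² + (0.1100·88.82)²) = √(8.571521 + 95.456808) = 10.1994 km
Minimum: M15 at 10.1994 km.

M15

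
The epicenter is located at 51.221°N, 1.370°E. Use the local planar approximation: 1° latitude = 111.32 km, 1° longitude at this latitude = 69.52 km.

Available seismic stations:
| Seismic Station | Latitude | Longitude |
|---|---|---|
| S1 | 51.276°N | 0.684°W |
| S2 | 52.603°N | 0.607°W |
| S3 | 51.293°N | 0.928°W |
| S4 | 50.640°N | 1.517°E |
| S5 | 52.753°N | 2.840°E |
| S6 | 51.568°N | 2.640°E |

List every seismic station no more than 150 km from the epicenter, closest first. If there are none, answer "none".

S4, S6, S1

Distances from 51.221°N, 1.370°E:
S1: √((0.055·111.32)² + (-2.054·69.52)²) = √(37.48623 + 20390.14928) = 142.925 km
S2: √((1.382·111.32)² + (-1.977·69.52)²) = √(23668.05018 + 18890.03948) = 206.296 km
S3: √((0.072·111.32)² + (-2.298·69.52)²) = √(64.24087 + 25522.28627) = 159.958 km
S4: √((-0.581·111.32)² + (0.147·69.52)²) = √(4183.10398 + 104.43695) = 65.479 km
S5: √((1.532·111.32)² + (1.470·69.52)²) = √(29084.65562 + 10443.69539) = 198.817 km
S6: √((0.347·111.32)² + (1.270·69.52)²) = √(1492.12547 + 7795.19473) = 96.371 km
Threshold 150 km: S4 (65.479 km), S6 (96.371 km), S1 (142.925 km) are within range.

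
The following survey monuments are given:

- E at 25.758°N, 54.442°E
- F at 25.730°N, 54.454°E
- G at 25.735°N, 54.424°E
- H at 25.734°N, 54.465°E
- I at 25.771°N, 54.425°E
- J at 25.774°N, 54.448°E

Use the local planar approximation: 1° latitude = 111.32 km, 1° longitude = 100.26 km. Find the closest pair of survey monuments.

F and H

Pairwise distances:
E–F: 3.341 km
E–G: 3.132 km
E–H: 3.529 km
E–I: 2.236 km
E–J: 1.880 km
F–G: 3.059 km
F–H: 1.189 km
F–I: 5.412 km
F–J: 4.935 km
G–H: 4.112 km
G–I: 4.009 km
G–J: 4.964 km
H–I: 5.749 km
H–J: 4.768 km
I–J: 2.330 km
Closest pair: F–H at 1.189 km.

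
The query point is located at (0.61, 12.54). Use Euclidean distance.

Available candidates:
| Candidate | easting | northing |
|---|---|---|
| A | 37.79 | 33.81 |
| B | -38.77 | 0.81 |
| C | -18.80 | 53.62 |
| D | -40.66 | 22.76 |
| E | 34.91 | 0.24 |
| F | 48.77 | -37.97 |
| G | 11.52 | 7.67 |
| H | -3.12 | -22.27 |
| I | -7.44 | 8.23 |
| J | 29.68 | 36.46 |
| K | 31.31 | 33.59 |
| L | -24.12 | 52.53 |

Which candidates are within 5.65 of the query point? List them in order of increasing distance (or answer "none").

Distances from (0.61, 12.54):
A: √((37.18)² + (21.27)²) = √(1382.3524 + 452.4129) = 42.83
B: √((-39.38)² + (-11.73)²) = √(1550.7844 + 137.5929) = 41.09
C: √((-19.41)² + (41.08)²) = √(376.7481 + 1687.5664) = 45.43
D: √((-41.27)² + (10.22)²) = √(1703.2129 + 104.4484) = 42.52
E: √((34.30)² + (-12.30)²) = √(1176.4900 + 151.2900) = 36.44
F: √((48.16)² + (-50.51)²) = √(2319.3856 + 2551.2601) = 69.79
G: √((10.91)² + (-4.87)²) = √(119.0281 + 23.7169) = 11.95
H: √((-3.73)² + (-34.81)²) = √(13.9129 + 1211.7361) = 35.01
I: √((-8.05)² + (-4.31)²) = √(64.8025 + 18.5761) = 9.13
J: √((29.07)² + (23.92)²) = √(845.0649 + 572.1664) = 37.65
K: √((30.70)² + (21.05)²) = √(942.4900 + 443.1025) = 37.22
L: √((-24.73)² + (39.99)²) = √(611.5729 + 1599.2001) = 47.02
Threshold 5.65: none within range.

none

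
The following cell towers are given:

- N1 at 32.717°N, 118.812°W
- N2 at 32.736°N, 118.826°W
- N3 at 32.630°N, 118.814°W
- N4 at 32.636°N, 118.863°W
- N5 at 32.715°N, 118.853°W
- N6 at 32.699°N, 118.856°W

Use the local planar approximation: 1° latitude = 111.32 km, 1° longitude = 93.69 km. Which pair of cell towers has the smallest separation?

Pairwise distances:
N1–N2: 2.489 km
N1–N3: 9.687 km
N1–N4: 10.205 km
N1–N5: 3.848 km
N1–N6: 4.584 km
N2–N3: 11.853 km
N2–N4: 11.659 km
N2–N5: 3.444 km
N2–N6: 4.986 km
N3–N4: 4.639 km
N3–N5: 10.143 km
N3–N6: 8.630 km
N4–N5: 8.844 km
N4–N6: 7.044 km
N5–N6: 1.803 km
Closest pair: N5–N6 at 1.803 km.

N5 and N6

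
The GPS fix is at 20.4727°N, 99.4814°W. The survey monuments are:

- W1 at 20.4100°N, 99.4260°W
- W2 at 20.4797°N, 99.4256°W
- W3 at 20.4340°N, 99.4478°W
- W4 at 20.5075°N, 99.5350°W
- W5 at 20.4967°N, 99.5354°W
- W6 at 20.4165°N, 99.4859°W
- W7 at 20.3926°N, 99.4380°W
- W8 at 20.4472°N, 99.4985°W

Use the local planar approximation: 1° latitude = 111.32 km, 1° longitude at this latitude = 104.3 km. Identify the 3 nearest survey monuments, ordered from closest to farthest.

Distances from 20.4727°N, 99.4814°W:
W1: 9.0612 km
W2: 5.8719 km
W3: 5.5535 km
W4: 6.8015 km
W5: 6.2337 km
W6: 6.2738 km
W7: 9.9999 km
W8: 3.3525 km
Sorted: W8 (3.3525 km) < W3 (5.5535 km) < W2 (5.8719 km) < W5 (6.2337 km) < W6 (6.2738 km) < …

W8, W3, W2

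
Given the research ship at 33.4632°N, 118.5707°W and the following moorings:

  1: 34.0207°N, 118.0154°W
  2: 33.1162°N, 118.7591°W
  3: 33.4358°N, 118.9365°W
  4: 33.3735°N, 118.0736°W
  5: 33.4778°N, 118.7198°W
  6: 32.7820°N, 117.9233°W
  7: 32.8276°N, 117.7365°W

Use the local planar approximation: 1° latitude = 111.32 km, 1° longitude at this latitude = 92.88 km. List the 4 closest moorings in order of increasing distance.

Distances from 33.4632°N, 118.5707°W:
1: 80.6949 km
2: 42.4067 km
3: 34.1121 km
4: 47.2381 km
5: 13.9435 km
6: 96.7783 km
7: 104.9261 km
Sorted: 5 (13.9435 km) < 3 (34.1121 km) < 2 (42.4067 km) < 4 (47.2381 km) < 1 (80.6949 km) < 6 (96.7783 km) < …

5, 3, 2, 4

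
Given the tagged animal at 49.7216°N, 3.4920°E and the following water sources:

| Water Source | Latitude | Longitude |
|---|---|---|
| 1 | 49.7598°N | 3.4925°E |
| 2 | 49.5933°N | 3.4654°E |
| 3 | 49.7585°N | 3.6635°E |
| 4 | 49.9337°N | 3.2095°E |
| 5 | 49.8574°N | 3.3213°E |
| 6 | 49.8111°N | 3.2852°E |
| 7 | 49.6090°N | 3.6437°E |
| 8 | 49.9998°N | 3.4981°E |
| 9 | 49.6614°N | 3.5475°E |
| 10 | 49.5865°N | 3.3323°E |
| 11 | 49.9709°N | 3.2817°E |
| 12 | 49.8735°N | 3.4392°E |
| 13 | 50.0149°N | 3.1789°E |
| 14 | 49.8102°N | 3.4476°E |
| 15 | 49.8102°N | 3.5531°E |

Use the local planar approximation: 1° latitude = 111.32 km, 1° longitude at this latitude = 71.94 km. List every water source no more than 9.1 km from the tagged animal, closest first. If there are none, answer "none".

Distances from 49.7216°N, 3.4920°E:
1: 4.2526 km
2: 14.4100 km
3: 13.0036 km
4: 31.1529 km
5: 19.4765 km
6: 17.9052 km
7: 16.6198 km
8: 30.9723 km
9: 7.8007 km
10: 18.9255 km
11: 31.6080 km
12: 17.3309 km
13: 39.6659 km
14: 10.3673 km
15: 10.7981 km
Threshold 9.1 km: 1 (4.2526 km), 9 (7.8007 km) are within range.

1, 9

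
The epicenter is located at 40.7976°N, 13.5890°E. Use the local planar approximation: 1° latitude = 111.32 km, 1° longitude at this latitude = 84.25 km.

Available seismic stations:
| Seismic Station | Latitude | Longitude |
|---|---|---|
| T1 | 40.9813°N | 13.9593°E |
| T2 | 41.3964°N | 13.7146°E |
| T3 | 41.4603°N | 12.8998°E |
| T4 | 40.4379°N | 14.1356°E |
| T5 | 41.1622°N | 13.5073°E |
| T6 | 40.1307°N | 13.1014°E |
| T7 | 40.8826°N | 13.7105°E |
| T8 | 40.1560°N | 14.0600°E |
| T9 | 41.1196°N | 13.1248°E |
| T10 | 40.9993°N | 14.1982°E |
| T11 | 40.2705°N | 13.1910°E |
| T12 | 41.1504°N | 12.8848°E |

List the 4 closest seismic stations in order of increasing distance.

Distances from 40.7976°N, 13.5890°E:
T1: √((0.1837·111.32)² + (0.3703·84.25)²) = √(418.181396 + 973.301165) = 37.3026 km
T2: √((0.5988·111.32)² + (0.1256·84.25)²) = √(4443.344424 + 111.974491) = 67.4931 km
T3: √((0.6627·111.32)² + (-0.6892·84.25)²) = √(5442.273164 + 3371.555838) = 93.8820 km
T4: √((-0.3597·111.32)² + (0.5466·84.25)²) = √(1603.346068 + 2120.699206) = 61.0250 km
T5: √((0.3646·111.32)² + (-0.0817·84.25)²) = √(1647.326648 + 47.378786) = 41.1668 km
T6: √((-0.6669·111.32)² + (-0.4876·84.25)²) = √(5511.474852 + 1687.591048) = 84.8473 km
T7: √((0.0850·111.32)² + (0.1215·84.25)²) = √(89.533229 + 104.783373) = 13.9397 km
T8: √((-0.6416·111.32)² + (0.4710·84.25)²) = √(5101.232359 + 1574.641283) = 81.7060 km
T9: √((0.3220·111.32)² + (-0.4642·84.25)²) = √(1284.866893 + 1529.502148) = 53.0506 km
T10: √((0.2017·111.32)² + (0.6092·84.25)²) = √(504.148166 + 2634.265890) = 56.0215 km
T11: √((-0.5271·111.32)² + (-0.3980·84.25)²) = √(3442.963572 + 1124.361492) = 67.5820 km
T12: √((0.3528·111.32)² + (-0.7042·84.25)²) = √(1542.423198 + 3519.912442) = 71.1501 km
Sorted: T7 (13.9397 km) < T1 (37.3026 km) < T5 (41.1668 km) < T9 (53.0506 km) < T10 (56.0215 km) < T4 (61.0250 km) < …

T7, T1, T5, T9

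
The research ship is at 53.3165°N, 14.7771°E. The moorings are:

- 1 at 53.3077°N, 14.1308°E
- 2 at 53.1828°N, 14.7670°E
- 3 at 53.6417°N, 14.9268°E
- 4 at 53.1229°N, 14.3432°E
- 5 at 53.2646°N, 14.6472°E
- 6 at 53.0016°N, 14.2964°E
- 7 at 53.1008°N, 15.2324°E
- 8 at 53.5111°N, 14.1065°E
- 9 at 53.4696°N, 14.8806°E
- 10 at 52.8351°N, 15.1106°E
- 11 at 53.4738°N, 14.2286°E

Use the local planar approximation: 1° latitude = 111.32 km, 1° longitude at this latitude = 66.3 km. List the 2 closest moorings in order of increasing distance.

5, 2

Distances from 53.3165°N, 14.7771°E:
1: 42.8609 km
2: 14.8985 km
3: 37.5372 km
4: 35.9450 km
5: 10.3708 km
6: 47.3767 km
7: 38.5718 km
8: 49.4575 km
9: 18.3727 km
10: 57.9718 km
11: 40.3618 km
Sorted: 5 (10.3708 km) < 2 (14.8985 km) < 9 (18.3727 km) < 4 (35.9450 km) < …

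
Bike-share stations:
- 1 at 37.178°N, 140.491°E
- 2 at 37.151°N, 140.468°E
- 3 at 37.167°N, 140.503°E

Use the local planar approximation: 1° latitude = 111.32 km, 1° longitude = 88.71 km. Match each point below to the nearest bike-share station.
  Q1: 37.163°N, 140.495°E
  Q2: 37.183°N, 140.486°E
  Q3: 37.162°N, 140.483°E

Q1 at 37.163°N, 140.495°E:
  1: 1.707 km
  2: 2.743 km
  3: 0.838 km
  → nearest: 3 (0.838 km)
Q2 at 37.183°N, 140.486°E:
  1: 0.712 km
  2: 3.904 km
  3: 2.334 km
  → nearest: 1 (0.712 km)
Q3 at 37.162°N, 140.483°E:
  1: 1.917 km
  2: 1.808 km
  3: 1.859 km
  → nearest: 2 (1.808 km)

Q1→3; Q2→1; Q3→2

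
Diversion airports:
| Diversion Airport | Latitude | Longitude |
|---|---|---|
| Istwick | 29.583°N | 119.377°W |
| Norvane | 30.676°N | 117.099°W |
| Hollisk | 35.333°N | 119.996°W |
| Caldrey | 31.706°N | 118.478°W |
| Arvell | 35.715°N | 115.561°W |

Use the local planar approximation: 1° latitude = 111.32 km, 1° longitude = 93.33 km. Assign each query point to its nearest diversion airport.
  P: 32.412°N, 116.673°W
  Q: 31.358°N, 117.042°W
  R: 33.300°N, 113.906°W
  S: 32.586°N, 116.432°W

P at 32.412°N, 116.673°W:
  Istwick: 403.565 km
  Norvane: 197.299 km
  Hollisk: 449.352 km
  Caldrey: 185.892 km
  Arvell: 382.056 km
  → nearest: Caldrey (185.892 km)
Q at 31.358°N, 117.042°W:
  Istwick: 294.168 km
  Norvane: 76.106 km
  Hollisk: 521.356 km
  Caldrey: 139.508 km
  Arvell: 504.332 km
  → nearest: Norvane (76.106 km)
R at 33.300°N, 113.906°W:
  Istwick: 657.215 km
  Norvane: 417.289 km
  Hollisk: 611.779 km
  Caldrey: 462.129 km
  Arvell: 310.052 km
  → nearest: Arvell (310.052 km)
S at 32.586°N, 116.432°W:
  Istwick: 432.780 km
  Norvane: 221.547 km
  Hollisk: 451.833 km
  Caldrey: 214.615 km
  Arvell: 357.680 km
  → nearest: Caldrey (214.615 km)

P→Caldrey; Q→Norvane; R→Arvell; S→Caldrey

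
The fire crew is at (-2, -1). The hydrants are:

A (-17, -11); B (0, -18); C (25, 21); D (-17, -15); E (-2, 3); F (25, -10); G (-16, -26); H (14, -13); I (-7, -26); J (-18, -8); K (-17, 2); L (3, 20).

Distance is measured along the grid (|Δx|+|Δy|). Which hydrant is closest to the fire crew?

Distances from (-2, -1):
A: |-15| + |-10| = 15 + 10 = 25
B: |2| + |-17| = 2 + 17 = 19
C: |27| + |22| = 27 + 22 = 49
D: |-15| + |-14| = 15 + 14 = 29
E: |0| + |4| = 0 + 4 = 4
F: |27| + |-9| = 27 + 9 = 36
G: |-14| + |-25| = 14 + 25 = 39
H: |16| + |-12| = 16 + 12 = 28
I: |-5| + |-25| = 5 + 25 = 30
J: |-16| + |-7| = 16 + 7 = 23
K: |-15| + |3| = 15 + 3 = 18
L: |5| + |21| = 5 + 21 = 26
Minimum: E at 4.

E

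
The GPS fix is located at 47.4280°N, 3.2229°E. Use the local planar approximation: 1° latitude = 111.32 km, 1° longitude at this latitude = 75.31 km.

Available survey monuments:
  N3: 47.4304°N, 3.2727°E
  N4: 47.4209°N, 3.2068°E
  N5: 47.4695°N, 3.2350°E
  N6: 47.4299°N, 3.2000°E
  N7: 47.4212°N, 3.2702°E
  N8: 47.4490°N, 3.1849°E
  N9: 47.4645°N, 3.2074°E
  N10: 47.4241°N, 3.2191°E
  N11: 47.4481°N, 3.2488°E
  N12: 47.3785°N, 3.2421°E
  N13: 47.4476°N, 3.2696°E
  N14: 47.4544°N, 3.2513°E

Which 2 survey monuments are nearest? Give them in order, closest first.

N10, N4

Distances from 47.4280°N, 3.2229°E:
N3: √((0.0024·111.32)² + (0.0498·75.31)²) = √(0.071379 + 14.065785) = 3.7599 km
N4: √((-0.0071·111.32)² + (-0.0161·75.31)²) = √(0.624688 + 1.470134) = 1.4474 km
N5: √((0.0415·111.32)² + (0.0121·75.31)²) = √(21.342367 + 0.830378) = 4.7088 km
N6: √((0.0019·111.32)² + (-0.0229·75.31)²) = √(0.044736 + 2.974242) = 1.7375 km
N7: √((-0.0068·111.32)² + (0.0473·75.31)²) = √(0.573013 + 12.689005) = 3.6417 km
N8: √((0.0210·111.32)² + (-0.0380·75.31)²) = √(5.464935 + 8.189785) = 3.6952 km
N9: √((0.0365·111.32)² + (-0.0155·75.31)²) = √(16.509432 + 1.362601) = 4.2275 km
N10: √((-0.0039·111.32)² + (-0.0038·75.31)²) = √(0.188484 + 0.081898) = 0.5200 km
N11: √((0.0201·111.32)² + (0.0259·75.31)²) = √(5.006549 + 3.804563) = 2.9684 km
N12: √((-0.0495·111.32)² + (0.0192·75.31)²) = √(30.363847 + 2.090777) = 5.6969 km
N13: √((0.0196·111.32)² + (0.0467·75.31)²) = √(4.760565 + 12.369127) = 4.1388 km
N14: √((0.0264·111.32)² + (0.0284·75.31)²) = √(8.636828 + 4.574483) = 3.6347 km
Sorted: N10 (0.5200 km) < N4 (1.4474 km) < N6 (1.7375 km) < N11 (2.9684 km) < …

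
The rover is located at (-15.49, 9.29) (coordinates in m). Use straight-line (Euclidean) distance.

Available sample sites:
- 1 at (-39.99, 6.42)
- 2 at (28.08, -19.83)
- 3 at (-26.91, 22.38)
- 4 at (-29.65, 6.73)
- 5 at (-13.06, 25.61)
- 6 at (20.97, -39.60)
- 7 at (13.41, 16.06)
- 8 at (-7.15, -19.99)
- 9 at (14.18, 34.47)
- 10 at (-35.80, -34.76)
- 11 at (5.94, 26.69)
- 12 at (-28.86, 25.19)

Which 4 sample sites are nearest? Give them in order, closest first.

4, 5, 3, 12

Distances from (-15.49, 9.29):
1: √((-24.50)² + (-2.87)²) = √(600.2500 + 8.2369) = 24.67 m
2: √((43.57)² + (-29.12)²) = √(1898.3449 + 847.9744) = 52.41 m
3: √((-11.42)² + (13.09)²) = √(130.4164 + 171.3481) = 17.37 m
4: √((-14.16)² + (-2.56)²) = √(200.5056 + 6.5536) = 14.39 m
5: √((2.43)² + (16.32)²) = √(5.9049 + 266.3424) = 16.50 m
6: √((36.46)² + (-48.89)²) = √(1329.3316 + 2390.2321) = 60.99 m
7: √((28.90)² + (6.77)²) = √(835.2100 + 45.8329) = 29.68 m
8: √((8.34)² + (-29.28)²) = √(69.5556 + 857.3184) = 30.44 m
9: √((29.67)² + (25.18)²) = √(880.3089 + 634.0324) = 38.91 m
10: √((-20.31)² + (-44.05)²) = √(412.4961 + 1940.4025) = 48.51 m
11: √((21.43)² + (17.40)²) = √(459.2449 + 302.7600) = 27.60 m
12: √((-13.37)² + (15.90)²) = √(178.7569 + 252.8100) = 20.77 m
Sorted: 4 (14.39 m) < 5 (16.50 m) < 3 (17.37 m) < 12 (20.77 m) < 1 (24.67 m) < 11 (27.60 m) < …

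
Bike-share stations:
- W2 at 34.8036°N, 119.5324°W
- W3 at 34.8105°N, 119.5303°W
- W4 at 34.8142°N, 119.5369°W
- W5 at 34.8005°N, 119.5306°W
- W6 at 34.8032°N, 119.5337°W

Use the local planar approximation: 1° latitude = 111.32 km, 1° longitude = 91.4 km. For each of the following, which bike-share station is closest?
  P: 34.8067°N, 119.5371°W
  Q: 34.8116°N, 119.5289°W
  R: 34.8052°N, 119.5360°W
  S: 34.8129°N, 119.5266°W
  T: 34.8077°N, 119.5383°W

P at 34.8067°N, 119.5371°W:
  W2: 0.5510 km
  W3: 0.7518 km
  W4: 0.8351 km
  W5: 0.9107 km
  W6: 0.4984 km
  → nearest: W6 (0.4984 km)
Q at 34.8116°N, 119.5289°W:
  W2: 0.9463 km
  W3: 0.1771 km
  W4: 0.7864 km
  W5: 1.2454 km
  W6: 1.0329 km
  → nearest: W3 (0.1771 km)
R at 34.8052°N, 119.5360°W:
  W2: 0.3742 km
  W3: 0.7871 km
  W4: 1.0053 km
  W5: 0.7193 km
  W6: 0.3062 km
  → nearest: W6 (0.3062 km)
S at 34.8129°N, 119.5266°W:
  W2: 1.1631 km
  W3: 0.4310 km
  W4: 0.9525 km
  W5: 1.4280 km
  W6: 1.2598 km
  → nearest: W3 (0.4310 km)
T at 34.8077°N, 119.5383°W:
  W2: 0.7065 km
  W3: 0.7949 km
  W4: 0.7348 km
  W5: 1.0666 km
  W6: 0.6540 km
  → nearest: W6 (0.6540 km)

P→W6; Q→W3; R→W6; S→W3; T→W6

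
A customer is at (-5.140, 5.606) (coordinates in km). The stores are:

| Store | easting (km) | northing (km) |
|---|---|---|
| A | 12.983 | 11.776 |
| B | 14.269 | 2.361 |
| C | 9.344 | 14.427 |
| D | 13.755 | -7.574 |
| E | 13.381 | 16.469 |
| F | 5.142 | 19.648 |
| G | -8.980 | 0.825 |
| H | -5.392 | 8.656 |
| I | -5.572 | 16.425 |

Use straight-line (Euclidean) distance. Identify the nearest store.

Distances from (-5.140, 5.606):
A: √((18.123)² + (6.170)²) = √(328.44313 + 38.06890) = 19.145 km
B: √((19.409)² + (-3.245)²) = √(376.70928 + 10.53002) = 19.678 km
C: √((14.484)² + (8.821)²) = √(209.78626 + 77.81004) = 16.959 km
D: √((18.895)² + (-13.180)²) = √(357.02103 + 173.71240) = 23.038 km
E: √((18.521)² + (10.863)²) = √(343.02744 + 118.00477) = 21.472 km
F: √((10.282)² + (14.042)²) = √(105.71952 + 197.17776) = 17.404 km
G: √((-3.840)² + (-4.781)²) = √(14.74560 + 22.85796) = 6.132 km
H: √((-0.252)² + (3.050)²) = √(0.06350 + 9.30250) = 3.060 km
I: √((-0.432)² + (10.819)²) = √(0.18662 + 117.05076) = 10.828 km
Minimum: H at 3.060 km.

H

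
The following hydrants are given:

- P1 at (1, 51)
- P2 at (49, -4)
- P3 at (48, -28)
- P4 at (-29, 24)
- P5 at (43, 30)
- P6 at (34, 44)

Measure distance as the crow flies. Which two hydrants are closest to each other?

P5 and P6

Pairwise distances:
P1–P2: √((48)² + (-55)²) = √(2304.000 + 3025.000) = 73.0
P1–P3: √((47)² + (-79)²) = √(2209.000 + 6241.000) = 91.9
P1–P4: √((-30)² + (-27)²) = √(900.000 + 729.000) = 40.4
P1–P5: √((42)² + (-21)²) = √(1764.000 + 441.000) = 47.0
P1–P6: √((33)² + (-7)²) = √(1089.000 + 49.000) = 33.7
P2–P3: √((-1)² + (-24)²) = √(1.000 + 576.000) = 24.0
P2–P4: √((-78)² + (28)²) = √(6084.000 + 784.000) = 82.9
P2–P5: √((-6)² + (34)²) = √(36.000 + 1156.000) = 34.5
P2–P6: √((-15)² + (48)²) = √(225.000 + 2304.000) = 50.3
P3–P4: √((-77)² + (52)²) = √(5929.000 + 2704.000) = 92.9
P3–P5: √((-5)² + (58)²) = √(25.000 + 3364.000) = 58.2
P3–P6: √((-14)² + (72)²) = √(196.000 + 5184.000) = 73.3
P4–P5: √((72)² + (6)²) = √(5184.000 + 36.000) = 72.2
P4–P6: √((63)² + (20)²) = √(3969.000 + 400.000) = 66.1
P5–P6: √((-9)² + (14)²) = √(81.000 + 196.000) = 16.6
Closest pair: P5–P6 at 16.6.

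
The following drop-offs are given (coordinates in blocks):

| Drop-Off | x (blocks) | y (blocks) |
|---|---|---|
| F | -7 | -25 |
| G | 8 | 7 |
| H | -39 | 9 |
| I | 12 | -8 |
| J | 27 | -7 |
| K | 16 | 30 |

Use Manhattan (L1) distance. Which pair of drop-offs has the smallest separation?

Pairwise distances:
F–G: 47 blocks
F–H: 66 blocks
F–I: 36 blocks
F–J: 52 blocks
F–K: 78 blocks
G–H: 49 blocks
G–I: 19 blocks
G–J: 33 blocks
G–K: 31 blocks
H–I: 68 blocks
H–J: 82 blocks
H–K: 76 blocks
I–J: 16 blocks
I–K: 42 blocks
J–K: 48 blocks
Closest pair: I–J at 16 blocks.

I and J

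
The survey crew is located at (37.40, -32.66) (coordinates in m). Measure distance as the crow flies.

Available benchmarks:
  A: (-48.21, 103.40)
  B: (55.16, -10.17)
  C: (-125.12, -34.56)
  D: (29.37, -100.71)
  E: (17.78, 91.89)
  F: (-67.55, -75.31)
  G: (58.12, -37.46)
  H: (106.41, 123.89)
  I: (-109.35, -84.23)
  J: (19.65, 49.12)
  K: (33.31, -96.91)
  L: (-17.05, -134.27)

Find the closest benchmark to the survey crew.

G

Distances from (37.40, -32.66):
A: √((-85.61)² + (136.06)²) = √(7329.0721 + 18512.3236) = 160.75 m
B: √((17.76)² + (22.49)²) = √(315.4176 + 505.8001) = 28.66 m
C: √((-162.52)² + (-1.90)²) = √(26412.7504 + 3.6100) = 162.53 m
D: √((-8.03)² + (-68.05)²) = √(64.4809 + 4630.8025) = 68.52 m
E: √((-19.62)² + (124.55)²) = √(384.9444 + 15512.7025) = 126.09 m
F: √((-104.95)² + (-42.65)²) = √(11014.5025 + 1819.0225) = 113.29 m
G: √((20.72)² + (-4.80)²) = √(429.3184 + 23.0400) = 21.27 m
H: √((69.01)² + (156.55)²) = √(4762.3801 + 24507.9025) = 171.09 m
I: √((-146.75)² + (-51.57)²) = √(21535.5625 + 2659.4649) = 155.55 m
J: √((-17.75)² + (81.78)²) = √(315.0625 + 6687.9684) = 83.68 m
K: √((-4.09)² + (-64.25)²) = √(16.7281 + 4128.0625) = 64.38 m
L: √((-54.45)² + (-101.61)²) = √(2964.8025 + 10324.5921) = 115.28 m
Minimum: G at 21.27 m.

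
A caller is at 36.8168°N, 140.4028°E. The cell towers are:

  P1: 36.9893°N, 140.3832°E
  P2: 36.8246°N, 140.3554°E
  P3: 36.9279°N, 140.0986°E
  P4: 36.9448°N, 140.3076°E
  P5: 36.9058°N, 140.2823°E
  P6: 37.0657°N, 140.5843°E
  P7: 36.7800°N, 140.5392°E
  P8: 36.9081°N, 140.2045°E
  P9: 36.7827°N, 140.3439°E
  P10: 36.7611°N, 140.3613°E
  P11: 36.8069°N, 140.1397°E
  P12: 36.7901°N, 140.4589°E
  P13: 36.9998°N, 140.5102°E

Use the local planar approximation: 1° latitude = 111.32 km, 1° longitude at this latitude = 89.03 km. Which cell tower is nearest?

Distances from 36.8168°N, 140.4028°E:
P1: 19.2818 km
P2: 4.3084 km
P3: 29.7732 km
P4: 16.5792 km
P5: 14.6031 km
P6: 32.0752 km
P7: 12.8161 km
P8: 20.3711 km
P9: 6.4736 km
P10: 7.2179 km
P11: 23.4497 km
P12: 5.8121 km
P13: 22.5040 km
Minimum: P2 at 4.3084 km.

P2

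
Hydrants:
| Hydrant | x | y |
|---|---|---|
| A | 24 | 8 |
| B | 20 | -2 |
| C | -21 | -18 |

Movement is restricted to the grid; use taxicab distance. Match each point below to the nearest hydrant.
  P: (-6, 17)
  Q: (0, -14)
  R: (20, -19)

P at (-6, 17):
  A: 39
  B: 45
  C: 50
  → nearest: A (39)
Q at (0, -14):
  A: 46
  B: 32
  C: 25
  → nearest: C (25)
R at (20, -19):
  A: 31
  B: 17
  C: 42
  → nearest: B (17)

P→A; Q→C; R→B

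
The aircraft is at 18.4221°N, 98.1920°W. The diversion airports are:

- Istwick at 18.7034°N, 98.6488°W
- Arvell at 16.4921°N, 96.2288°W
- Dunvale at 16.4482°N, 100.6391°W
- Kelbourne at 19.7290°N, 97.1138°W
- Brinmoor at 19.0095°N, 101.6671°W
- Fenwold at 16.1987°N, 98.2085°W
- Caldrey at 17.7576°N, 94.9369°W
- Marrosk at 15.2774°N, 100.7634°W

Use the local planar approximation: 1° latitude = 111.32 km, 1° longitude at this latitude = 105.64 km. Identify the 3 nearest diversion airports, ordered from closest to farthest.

Distances from 18.4221°N, 98.1920°W:
Istwick: √((0.2813·111.32)² + (-0.4568·105.64)²) = √(980.586387 + 2328.675508) = 57.5262 km
Arvell: √((-1.9300·111.32)² + (1.9632·105.64)²) = √(46159.491226 + 43011.627487) = 298.6153 km
Dunvale: √((-1.9739·111.32)² + (-2.4471·105.64)²) = √(48283.271585 + 66828.270084) = 339.2809 km
Kelbourne: √((1.3069·111.32)² + (1.0782·105.64)²) = √(21165.625681 + 12973.448735) = 184.7676 km
Brinmoor: √((0.5874·111.32)² + (-3.4751·105.64)²) = √(4275.769447 + 134769.431980) = 372.8877 km
Fenwold: √((-2.2234·111.32)² + (-0.0165·105.64)²) = √(61260.649639 + 3.038258) = 247.5150 km
Caldrey: √((-0.6645·111.32)² + (3.2551·105.64)²) = √(5471.877496 + 118245.726855) = 351.7351 km
Marrosk: √((-3.1447·111.32)² + (-2.5714·105.64)²) = √(122547.607425 + 73789.754290) = 443.0997 km
Sorted: Istwick (57.5262 km) < Kelbourne (184.7676 km) < Fenwold (247.5150 km) < Arvell (298.6153 km) < Dunvale (339.2809 km) < …

Istwick, Kelbourne, Fenwold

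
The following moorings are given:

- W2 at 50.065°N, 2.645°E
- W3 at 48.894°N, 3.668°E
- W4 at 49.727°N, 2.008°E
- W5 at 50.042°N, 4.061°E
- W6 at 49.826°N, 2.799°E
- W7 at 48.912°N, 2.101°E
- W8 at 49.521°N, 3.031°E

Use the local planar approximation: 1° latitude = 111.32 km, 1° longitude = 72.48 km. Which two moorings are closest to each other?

Pairwise distances:
W2–W3: 149.968 km
W2–W4: 59.560 km
W2–W5: 102.664 km
W2–W6: 28.852 km
W2–W7: 134.272 km
W2–W8: 66.708 km
W3–W4: 151.904 km
W3–W5: 130.931 km
W3–W6: 121.372 km
W3–W7: 113.594 km
W3–W8: 83.686 km
W4–W5: 152.877 km
W4–W6: 58.381 km
W4–W7: 90.976 km
W4–W8: 77.612 km
W5–W6: 94.577 km
W5–W7: 189.749 km
W5–W8: 94.536 km
W6–W7: 113.630 km
W6–W8: 37.888 km
W7–W8: 95.601 km
Closest pair: W2–W6 at 28.852 km.

W2 and W6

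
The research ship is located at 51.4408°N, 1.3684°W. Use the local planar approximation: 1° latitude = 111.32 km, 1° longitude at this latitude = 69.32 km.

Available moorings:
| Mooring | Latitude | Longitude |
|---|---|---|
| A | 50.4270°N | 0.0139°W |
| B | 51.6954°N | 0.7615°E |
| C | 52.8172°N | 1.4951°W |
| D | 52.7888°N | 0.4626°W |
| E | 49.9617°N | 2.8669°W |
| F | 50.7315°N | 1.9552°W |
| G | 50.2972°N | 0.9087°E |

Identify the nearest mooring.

Distances from 51.4408°N, 1.3684°W:
A: √((-1.0138·111.32)² + (1.3545·69.32)²) = √(12736.525490 + 8816.071969) = 146.8080 km
B: √((0.2546·111.32)² + (2.1299·69.32)²) = √(803.273045 + 21798.947989) = 150.3404 km
C: √((1.3764·111.32)² + (-0.1267·69.32)²) = √(23476.628262 + 77.138349) = 153.4724 km
D: √((1.3480·111.32)² + (0.9058·69.32)²) = √(22517.811524 + 3942.591132) = 162.6665 km
E: √((-1.4791·111.32)² + (-1.4985·69.32)²) = √(27110.746083 + 10790.227531) = 194.6817 km
F: √((-0.7093·111.32)² + (-0.5868·69.32)²) = √(6234.567266 + 1654.616377) = 88.8211 km
G: √((-1.1436·111.32)² + (2.2771·69.32)²) = √(16206.703570 + 24916.171682) = 202.7878 km
Minimum: F at 88.8211 km.

F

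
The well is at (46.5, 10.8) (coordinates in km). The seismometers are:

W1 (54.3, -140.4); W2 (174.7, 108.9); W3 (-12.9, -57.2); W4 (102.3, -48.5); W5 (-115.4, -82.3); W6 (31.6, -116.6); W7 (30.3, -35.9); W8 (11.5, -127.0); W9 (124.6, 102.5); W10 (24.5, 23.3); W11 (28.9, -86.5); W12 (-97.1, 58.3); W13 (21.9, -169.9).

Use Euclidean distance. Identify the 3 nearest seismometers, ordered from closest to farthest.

W10, W7, W4

Distances from (46.5, 10.8):
W1: 151.4 km
W2: 161.4 km
W3: 90.3 km
W4: 81.4 km
W5: 186.8 km
W6: 128.3 km
W7: 49.4 km
W8: 142.2 km
W9: 120.5 km
W10: 25.3 km
W11: 98.9 km
W12: 151.3 km
W13: 182.4 km
Sorted: W10 (25.3 km) < W7 (49.4 km) < W4 (81.4 km) < W3 (90.3 km) < W11 (98.9 km) < …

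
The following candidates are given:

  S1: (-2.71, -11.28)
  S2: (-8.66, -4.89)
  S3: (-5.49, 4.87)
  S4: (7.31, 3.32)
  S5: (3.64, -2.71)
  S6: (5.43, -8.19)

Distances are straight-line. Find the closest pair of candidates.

S5 and S6

Pairwise distances:
S1–S2: 8.73
S1–S3: 16.39
S1–S4: 17.71
S1–S5: 10.67
S1–S6: 8.71
S2–S3: 10.26
S2–S4: 17.96
S2–S5: 12.49
S2–S6: 14.47
S3–S4: 12.89
S3–S5: 11.87
S3–S6: 17.02
S4–S5: 7.06
S4–S6: 11.66
S5–S6: 5.76
Closest pair: S5–S6 at 5.76.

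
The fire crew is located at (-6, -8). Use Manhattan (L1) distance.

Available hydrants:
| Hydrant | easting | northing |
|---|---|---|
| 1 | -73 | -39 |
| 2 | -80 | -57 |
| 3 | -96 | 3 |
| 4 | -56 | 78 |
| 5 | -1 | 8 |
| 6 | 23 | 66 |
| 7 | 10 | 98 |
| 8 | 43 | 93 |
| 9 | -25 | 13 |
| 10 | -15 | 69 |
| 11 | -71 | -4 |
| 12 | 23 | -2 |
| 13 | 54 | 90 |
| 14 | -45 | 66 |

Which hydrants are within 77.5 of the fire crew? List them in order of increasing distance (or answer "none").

5, 12, 9, 11

Distances from (-6, -8):
1: |-67| + |-31| = 67 + 31 = 98
2: |-74| + |-49| = 74 + 49 = 123
3: |-90| + |11| = 90 + 11 = 101
4: |-50| + |86| = 50 + 86 = 136
5: |5| + |16| = 5 + 16 = 21
6: |29| + |74| = 29 + 74 = 103
7: |16| + |106| = 16 + 106 = 122
8: |49| + |101| = 49 + 101 = 150
9: |-19| + |21| = 19 + 21 = 40
10: |-9| + |77| = 9 + 77 = 86
11: |-65| + |4| = 65 + 4 = 69
12: |29| + |6| = 29 + 6 = 35
13: |60| + |98| = 60 + 98 = 158
14: |-39| + |74| = 39 + 74 = 113
Threshold 77.5: 5 (21), 12 (35), 9 (40), 11 (69) are within range.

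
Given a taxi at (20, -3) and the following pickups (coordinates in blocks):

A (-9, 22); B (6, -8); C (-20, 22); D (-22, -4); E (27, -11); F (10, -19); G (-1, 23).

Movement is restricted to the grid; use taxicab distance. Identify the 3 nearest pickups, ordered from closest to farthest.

Distances from (20, -3):
A: |-29| + |25| = 29 + 25 = 54 blocks
B: |-14| + |-5| = 14 + 5 = 19 blocks
C: |-40| + |25| = 40 + 25 = 65 blocks
D: |-42| + |-1| = 42 + 1 = 43 blocks
E: |7| + |-8| = 7 + 8 = 15 blocks
F: |-10| + |-16| = 10 + 16 = 26 blocks
G: |-21| + |26| = 21 + 26 = 47 blocks
Sorted: E (15 blocks) < B (19 blocks) < F (26 blocks) < D (43 blocks) < G (47 blocks) < …

E, B, F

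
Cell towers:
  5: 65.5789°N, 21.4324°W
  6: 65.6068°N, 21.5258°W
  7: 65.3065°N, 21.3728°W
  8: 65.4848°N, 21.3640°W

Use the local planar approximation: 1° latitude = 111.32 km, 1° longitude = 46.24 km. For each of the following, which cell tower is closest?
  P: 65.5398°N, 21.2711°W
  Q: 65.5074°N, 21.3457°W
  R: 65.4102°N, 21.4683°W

P at 65.5398°N, 21.2711°W:
  5: 8.6357 km
  6: 13.9404 km
  7: 26.3933 km
  8: 7.4793 km
  → nearest: 8 (7.4793 km)
Q at 65.5074°N, 21.3457°W:
  5: 8.9120 km
  6: 13.8489 km
  7: 22.3993 km
  8: 2.6543 km
  → nearest: 8 (2.6543 km)
R at 65.4102°N, 21.4683°W:
  5: 18.8529 km
  6: 22.0464 km
  7: 12.3597 km
  8: 9.6033 km
  → nearest: 8 (9.6033 km)

P→8; Q→8; R→8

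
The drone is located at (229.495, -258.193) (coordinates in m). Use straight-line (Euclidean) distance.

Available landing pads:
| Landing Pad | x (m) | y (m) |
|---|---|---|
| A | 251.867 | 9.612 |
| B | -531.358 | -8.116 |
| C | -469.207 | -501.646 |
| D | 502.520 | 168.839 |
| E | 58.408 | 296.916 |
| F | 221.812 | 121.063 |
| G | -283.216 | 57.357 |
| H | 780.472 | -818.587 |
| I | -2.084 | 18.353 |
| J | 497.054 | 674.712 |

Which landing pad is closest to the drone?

A

Distances from (229.495, -258.193):
A: 268.738 m
B: 800.897 m
C: 739.901 m
D: 506.852 m
E: 580.876 m
F: 379.334 m
G: 602.034 m
H: 785.886 m
I: 360.703 m
J: 970.515 m
Minimum: A at 268.738 m.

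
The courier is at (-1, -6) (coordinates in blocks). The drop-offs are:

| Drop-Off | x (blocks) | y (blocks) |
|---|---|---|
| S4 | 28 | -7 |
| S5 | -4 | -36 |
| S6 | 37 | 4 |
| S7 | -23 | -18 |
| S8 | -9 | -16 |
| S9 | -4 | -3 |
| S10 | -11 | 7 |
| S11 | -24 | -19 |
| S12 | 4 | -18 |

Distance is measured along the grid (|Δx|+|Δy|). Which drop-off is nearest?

S9

Distances from (-1, -6):
S4: |29| + |-1| = 29 + 1 = 30 blocks
S5: |-3| + |-30| = 3 + 30 = 33 blocks
S6: |38| + |10| = 38 + 10 = 48 blocks
S7: |-22| + |-12| = 22 + 12 = 34 blocks
S8: |-8| + |-10| = 8 + 10 = 18 blocks
S9: |-3| + |3| = 3 + 3 = 6 blocks
S10: |-10| + |13| = 10 + 13 = 23 blocks
S11: |-23| + |-13| = 23 + 13 = 36 blocks
S12: |5| + |-12| = 5 + 12 = 17 blocks
Minimum: S9 at 6 blocks.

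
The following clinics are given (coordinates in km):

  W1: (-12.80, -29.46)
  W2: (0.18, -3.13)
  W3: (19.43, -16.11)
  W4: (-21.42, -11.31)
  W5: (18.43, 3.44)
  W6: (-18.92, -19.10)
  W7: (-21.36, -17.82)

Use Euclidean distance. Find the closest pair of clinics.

W6 and W7

Pairwise distances:
W1–W2: √((12.98)² + (26.33)²) = √(168.4804 + 693.2689) = 29.36 km
W1–W3: √((32.23)² + (13.35)²) = √(1038.7729 + 178.2225) = 34.89 km
W1–W4: √((-8.62)² + (18.15)²) = √(74.3044 + 329.4225) = 20.09 km
W1–W5: √((31.23)² + (32.90)²) = √(975.3129 + 1082.4100) = 45.36 km
W1–W6: √((-6.12)² + (10.36)²) = √(37.4544 + 107.3296) = 12.03 km
W1–W7: √((-8.56)² + (11.64)²) = √(73.2736 + 135.4896) = 14.45 km
W2–W3: √((19.25)² + (-12.98)²) = √(370.5625 + 168.4804) = 23.22 km
W2–W4: √((-21.60)² + (-8.18)²) = √(466.5600 + 66.9124) = 23.10 km
W2–W5: √((18.25)² + (6.57)²) = √(333.0625 + 43.1649) = 19.40 km
W2–W6: √((-19.10)² + (-15.97)²) = √(364.8100 + 255.0409) = 24.90 km
W2–W7: √((-21.54)² + (-14.69)²) = √(463.9716 + 215.7961) = 26.07 km
W3–W4: √((-40.85)² + (4.80)²) = √(1668.7225 + 23.0400) = 41.13 km
W3–W5: √((-1.00)² + (19.55)²) = √(1.0000 + 382.2025) = 19.58 km
W3–W6: √((-38.35)² + (-2.99)²) = √(1470.7225 + 8.9401) = 38.47 km
W3–W7: √((-40.79)² + (-1.71)²) = √(1663.8241 + 2.9241) = 40.83 km
W4–W5: √((39.85)² + (14.75)²) = √(1588.0225 + 217.5625) = 42.49 km
W4–W6: √((2.50)² + (-7.79)²) = √(6.2500 + 60.6841) = 8.18 km
W4–W7: √((0.06)² + (-6.51)²) = √(0.0036 + 42.3801) = 6.51 km
W5–W6: √((-37.35)² + (-22.54)²) = √(1395.0225 + 508.0516) = 43.62 km
W5–W7: √((-39.79)² + (-21.26)²) = √(1583.2441 + 451.9876) = 45.11 km
W6–W7: √((-2.44)² + (1.28)²) = √(5.9536 + 1.6384) = 2.76 km
Closest pair: W6–W7 at 2.76 km.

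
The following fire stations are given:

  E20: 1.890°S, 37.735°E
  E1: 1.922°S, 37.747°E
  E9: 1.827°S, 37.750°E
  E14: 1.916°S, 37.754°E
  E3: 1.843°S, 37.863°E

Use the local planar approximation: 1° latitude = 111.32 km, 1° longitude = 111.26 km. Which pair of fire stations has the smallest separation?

E1 and E14

Pairwise distances:
E1–E14: 1.026 km
E20–E14: 3.584 km
E20–E1: 3.804 km
E20–E9: 7.209 km
E9–E14: 9.917 km
E1–E9: 10.581 km
E9–E3: 12.698 km
E14–E3: 14.598 km
E20–E3: 15.172 km
E1–E3: 15.618 km
Closest pair: E1–E14 at 1.026 km.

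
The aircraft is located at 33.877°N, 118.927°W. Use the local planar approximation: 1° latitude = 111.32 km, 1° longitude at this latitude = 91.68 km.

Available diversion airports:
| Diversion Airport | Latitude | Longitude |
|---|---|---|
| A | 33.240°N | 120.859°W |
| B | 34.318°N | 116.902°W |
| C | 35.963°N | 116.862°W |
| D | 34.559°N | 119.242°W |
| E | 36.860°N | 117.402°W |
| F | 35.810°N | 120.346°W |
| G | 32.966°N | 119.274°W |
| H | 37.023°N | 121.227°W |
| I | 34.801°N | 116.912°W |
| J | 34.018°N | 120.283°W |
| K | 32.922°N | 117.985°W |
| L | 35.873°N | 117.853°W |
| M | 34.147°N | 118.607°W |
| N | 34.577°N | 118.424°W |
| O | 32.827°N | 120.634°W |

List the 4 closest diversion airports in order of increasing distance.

M, D, N, G

Distances from 33.877°N, 118.927°W:
A: √((-0.637·111.32)² + (-1.932·91.68)²) = √(5028.34723 + 31373.53486) = 190.793 km
B: √((0.441·111.32)² + (2.025·91.68)²) = √(2410.03625 + 34466.66510) = 192.033 km
C: √((2.086·111.32)² + (2.065·91.68)²) = √(53923.11887 + 35841.75949) = 299.608 km
D: √((0.682·111.32)² + (-0.315·91.68)²) = √(5763.88284 + 834.00819) = 81.227 km
E: √((2.983·111.32)² + (1.525·91.68)²) = √(110268.86440 + 19547.39534) = 360.300 km
F: √((1.933·111.32)² + (-1.419·91.68)²) = √(46303.10376 + 16924.42802) = 251.451 km
G: √((-0.911·111.32)² + (-0.347·91.68)²) = √(10284.49921 + 1012.06442) = 106.285 km
H: √((3.146·111.32)² + (-2.300·91.68)²) = √(122648.94925 + 44463.62650) = 408.794 km
I: √((0.924·111.32)² + (2.015·91.68)²) = √(10580.11377 + 34127.09412) = 211.441 km
J: √((0.141·111.32)² + (-1.356·91.68)²) = √(246.36818 + 15454.98501) = 125.305 km
K: √((-0.955·111.32)² + (0.942·91.68)²) = √(11301.94367 + 7458.49177) = 136.969 km
L: √((1.996·111.32)² + (1.074·91.68)²) = √(49370.49360 + 9695.22231) = 243.034 km
M: √((0.270·111.32)² + (0.320·91.68)²) = √(903.38718 + 860.69477) = 42.001 km
N: √((0.700·111.32)² + (0.503·91.68)²) = √(6072.14978 + 2126.59691) = 90.547 km
O: √((-1.050·111.32)² + (-1.707·91.68)²) = √(13662.33700 + 24491.54889) = 195.330 km
Sorted: M (42.001 km) < D (81.227 km) < N (90.547 km) < G (106.285 km) < J (125.305 km) < K (136.969 km) < …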